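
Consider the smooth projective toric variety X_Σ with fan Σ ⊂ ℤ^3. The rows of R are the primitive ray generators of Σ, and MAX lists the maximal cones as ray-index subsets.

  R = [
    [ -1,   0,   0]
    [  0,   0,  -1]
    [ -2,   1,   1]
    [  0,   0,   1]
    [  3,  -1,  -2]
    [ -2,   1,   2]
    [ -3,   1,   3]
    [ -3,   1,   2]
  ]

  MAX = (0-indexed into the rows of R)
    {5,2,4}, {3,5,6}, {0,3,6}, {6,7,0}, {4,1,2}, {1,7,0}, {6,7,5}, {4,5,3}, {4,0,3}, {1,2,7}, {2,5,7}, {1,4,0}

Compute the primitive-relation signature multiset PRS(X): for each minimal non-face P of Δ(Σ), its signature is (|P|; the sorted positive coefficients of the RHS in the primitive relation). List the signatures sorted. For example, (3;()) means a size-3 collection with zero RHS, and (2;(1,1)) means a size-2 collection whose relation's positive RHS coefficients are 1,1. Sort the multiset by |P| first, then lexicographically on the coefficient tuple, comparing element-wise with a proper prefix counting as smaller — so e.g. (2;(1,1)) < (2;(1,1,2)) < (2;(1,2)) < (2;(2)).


10 collections generate NE(X_Σ); each relation:

  {1,3}:  v_{1} + v_{3} = 0  so sig = (2;())
  {4,7}:  v_{4} + v_{7} = 0  so sig = (2;())
  {0,5}:  v_{0} + v_{5} = v_{7}  so sig = (2;(1))
  {1,5}:  v_{1} + v_{5} = v_{2}  so sig = (2;(1))
  {1,6}:  v_{1} + v_{6} = v_{7}  so sig = (2;(1))
  {2,3}:  v_{2} + v_{3} = v_{5}  so sig = (2;(1))
  {3,7}:  v_{3} + v_{7} = v_{6}  so sig = (2;(1))
  {4,6}:  v_{4} + v_{6} = v_{3}  so sig = (2;(1))
  {0,2}:  v_{0} + v_{2} = v_{1} + v_{7}  so sig = (2;(1,1))
  {2,6}:  v_{2} + v_{6} = v_{5} + v_{7}  so sig = (2;(1,1))

Sorted signature multiset PRS(X):
{ (2;()) ×2,  (2;(1)) ×6,  (2;(1,1)) ×2 }


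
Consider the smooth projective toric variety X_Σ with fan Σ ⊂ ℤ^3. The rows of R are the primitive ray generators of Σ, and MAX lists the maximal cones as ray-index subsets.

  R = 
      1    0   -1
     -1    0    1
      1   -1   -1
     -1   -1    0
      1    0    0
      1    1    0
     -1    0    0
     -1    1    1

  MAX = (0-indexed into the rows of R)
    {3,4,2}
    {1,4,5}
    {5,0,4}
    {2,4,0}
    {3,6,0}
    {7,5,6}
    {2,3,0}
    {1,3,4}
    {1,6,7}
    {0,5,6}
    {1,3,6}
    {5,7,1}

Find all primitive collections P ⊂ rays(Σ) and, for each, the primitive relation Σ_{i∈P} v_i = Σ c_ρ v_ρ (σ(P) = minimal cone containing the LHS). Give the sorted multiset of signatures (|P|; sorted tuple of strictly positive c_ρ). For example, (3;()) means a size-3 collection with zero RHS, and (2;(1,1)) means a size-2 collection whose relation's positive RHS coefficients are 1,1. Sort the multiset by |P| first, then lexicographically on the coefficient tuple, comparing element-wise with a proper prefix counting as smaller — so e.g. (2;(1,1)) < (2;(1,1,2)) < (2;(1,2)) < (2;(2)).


Δ(Σ) — 8 vertices, 12 min non-faces:

  {0,1}:  v_{0} + v_{1} = 0  →  sig = (2;())
  {2,7}:  v_{2} + v_{7} = 0  →  sig = (2;())
  {3,5}:  v_{3} + v_{5} = 0  →  sig = (2;())
  {4,6}:  v_{4} + v_{6} = 0  →  sig = (2;())
  {0,7}:  v_{0} + v_{7} = v_{5} + v_{6}  →  sig = (2;(1,1))
  {1,2}:  v_{1} + v_{2} = v_{3} + v_{4}  →  sig = (2;(1,1))
  {2,5}:  v_{2} + v_{5} = v_{0} + v_{4}  →  sig = (2;(1,1))
  {2,6}:  v_{2} + v_{6} = v_{0} + v_{3}  →  sig = (2;(1,1))
  {3,7}:  v_{3} + v_{7} = v_{1} + v_{6}  →  sig = (2;(1,1))
  {4,7}:  v_{4} + v_{7} = v_{1} + v_{5}  →  sig = (2;(1,1))
  {0,3,4}:  v_{0} + v_{3} + v_{4} = v_{2}  →  sig = (3;(1))
  {1,5,6}:  v_{1} + v_{5} + v_{6} = v_{7}  →  sig = (3;(1))

so the primitive-relation signature multiset is
    (2;())
    (2;())
    (2;())
    (2;())
    (2;(1,1))
    (2;(1,1))
    (2;(1,1))
    (2;(1,1))
    (2;(1,1))
    (2;(1,1))
    (3;(1))
    (3;(1))


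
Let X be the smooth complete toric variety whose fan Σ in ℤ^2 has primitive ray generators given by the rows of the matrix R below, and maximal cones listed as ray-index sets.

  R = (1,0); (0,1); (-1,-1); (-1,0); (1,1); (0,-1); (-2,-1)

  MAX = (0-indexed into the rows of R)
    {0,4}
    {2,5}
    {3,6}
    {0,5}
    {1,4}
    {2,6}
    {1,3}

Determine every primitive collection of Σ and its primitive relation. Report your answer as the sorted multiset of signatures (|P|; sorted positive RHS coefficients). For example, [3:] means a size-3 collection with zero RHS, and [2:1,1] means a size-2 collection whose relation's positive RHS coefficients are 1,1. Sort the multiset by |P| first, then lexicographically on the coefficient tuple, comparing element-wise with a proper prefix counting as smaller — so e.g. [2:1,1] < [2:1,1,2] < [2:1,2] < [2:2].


Primitive collections (14):

  P = {0,3}:  v_{0} + v_{3} = 0  ⇒ sig = [2:]
  P = {1,5}:  v_{1} + v_{5} = 0  ⇒ sig = [2:]
  P = {2,4}:  v_{2} + v_{4} = 0  ⇒ sig = [2:]
  P = {0,1}:  v_{0} + v_{1} = v_{4}  ⇒ sig = [2:1]
  P = {0,2}:  v_{0} + v_{2} = v_{5}  ⇒ sig = [2:1]
  P = {0,6}:  v_{0} + v_{6} = v_{2}  ⇒ sig = [2:1]
  P = {1,2}:  v_{1} + v_{2} = v_{3}  ⇒ sig = [2:1]
  P = {2,3}:  v_{2} + v_{3} = v_{6}  ⇒ sig = [2:1]
  P = {3,4}:  v_{3} + v_{4} = v_{1}  ⇒ sig = [2:1]
  P = {3,5}:  v_{3} + v_{5} = v_{2}  ⇒ sig = [2:1]
  P = {4,5}:  v_{4} + v_{5} = v_{0}  ⇒ sig = [2:1]
  P = {4,6}:  v_{4} + v_{6} = v_{3}  ⇒ sig = [2:1]
  P = {1,6}:  v_{1} + v_{6} = 2·v_{3}  ⇒ sig = [2:2]
  P = {5,6}:  v_{5} + v_{6} = 2·v_{2}  ⇒ sig = [2:2]

Signatures (|P|; sorted positive RHS coefficients), sorted:
[[2:], [2:], [2:], [2:1], [2:1], [2:1], [2:1], [2:1], [2:1], [2:1], [2:1], [2:1], [2:2], [2:2]]


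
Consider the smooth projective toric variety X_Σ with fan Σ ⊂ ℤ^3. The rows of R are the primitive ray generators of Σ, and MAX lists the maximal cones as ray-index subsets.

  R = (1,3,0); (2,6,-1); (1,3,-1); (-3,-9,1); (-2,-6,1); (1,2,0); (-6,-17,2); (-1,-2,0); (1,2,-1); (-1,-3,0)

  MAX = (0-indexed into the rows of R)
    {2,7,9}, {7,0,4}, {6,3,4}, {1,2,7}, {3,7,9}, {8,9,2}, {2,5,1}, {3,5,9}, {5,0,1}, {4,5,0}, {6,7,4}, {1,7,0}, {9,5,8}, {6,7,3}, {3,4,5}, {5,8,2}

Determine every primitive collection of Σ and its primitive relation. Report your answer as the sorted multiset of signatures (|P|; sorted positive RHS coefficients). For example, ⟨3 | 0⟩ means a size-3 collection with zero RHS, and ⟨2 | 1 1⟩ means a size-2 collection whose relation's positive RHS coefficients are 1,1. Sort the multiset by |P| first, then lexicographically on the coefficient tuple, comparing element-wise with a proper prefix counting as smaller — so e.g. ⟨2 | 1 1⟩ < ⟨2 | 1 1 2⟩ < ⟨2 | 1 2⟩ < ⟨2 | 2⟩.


The 23 primitive collections of Σ (r=10, n=3):

  • {0,9}:  v_{0} + v_{9} = 0  ⟹  sig = ⟨2 | 0⟩
  • {1,4}:  v_{1} + v_{4} = 0  ⟹  sig = ⟨2 | 0⟩
  • {5,7}:  v_{5} + v_{7} = 0  ⟹  sig = ⟨2 | 0⟩
  • {0,2}:  v_{0} + v_{2} = v_{1}  ⟹  sig = ⟨2 | 1⟩
  • {0,3}:  v_{0} + v_{3} = v_{4}  ⟹  sig = ⟨2 | 1⟩
  • {1,3}:  v_{1} + v_{3} = v_{9}  ⟹  sig = ⟨2 | 1⟩
  • {1,9}:  v_{1} + v_{9} = v_{2}  ⟹  sig = ⟨2 | 1⟩
  • {2,4}:  v_{2} + v_{4} = v_{9}  ⟹  sig = ⟨2 | 1⟩
  • {4,9}:  v_{4} + v_{9} = v_{3}  ⟹  sig = ⟨2 | 1⟩
  • {0,8}:  v_{0} + v_{8} = v_{2} + v_{5}  ⟹  sig = ⟨2 | 1 1⟩
  • {1,6}:  v_{1} + v_{6} = v_{3} + v_{7}  ⟹  sig = ⟨2 | 1 1⟩
  • {5,6}:  v_{5} + v_{6} = v_{3} + v_{4}  ⟹  sig = ⟨2 | 1 1⟩
  • {7,8}:  v_{7} + v_{8} = v_{2} + v_{9}  ⟹  sig = ⟨2 | 1 1⟩
  • {2,6}:  v_{2} + v_{6} = v_{3} + v_{7} + v_{9}  ⟹  sig = ⟨2 | 1 1 1⟩
  • {0,6}:  v_{0} + v_{6} = 2·v_{4} + v_{7}  ⟹  sig = ⟨2 | 1 2⟩
  • {1,8}:  v_{1} + v_{8} = 2·v_{2} + v_{5}  ⟹  sig = ⟨2 | 1 2⟩
  • {4,8}:  v_{4} + v_{8} = v_{5} + 2·v_{9}  ⟹  sig = ⟨2 | 1 2⟩
  • {6,8}:  v_{6} + v_{8} = v_{3} + 2·v_{9}  ⟹  sig = ⟨2 | 1 2⟩
  • {6,9}:  v_{6} + v_{9} = 2·v_{3} + v_{7}  ⟹  sig = ⟨2 | 1 2⟩
  • {3,8}:  v_{3} + v_{8} = v_{5} + 3·v_{9}  ⟹  sig = ⟨2 | 1 3⟩
  • {2,3}:  v_{2} + v_{3} = 2·v_{9}  ⟹  sig = ⟨2 | 2⟩
  • {2,5,9}:  v_{2} + v_{5} + v_{9} = v_{8}  ⟹  sig = ⟨3 | 1⟩
  • {3,4,7}:  v_{3} + v_{4} + v_{7} = v_{6}  ⟹  sig = ⟨3 | 1⟩

Signatures (|P|; sorted positive RHS coefficients), sorted:
    |P|=2: 21 collections, coeffs (), (), (), (1), (1), (1), (1), (1), (1), (1,1), (1,1), (1,1), (1,1), (1,1,1), (1,2), (1,2), (1,2), (1,2), (1,2), (1,3), (2)
    |P|=3: 2 collections, coeffs (1), (1)


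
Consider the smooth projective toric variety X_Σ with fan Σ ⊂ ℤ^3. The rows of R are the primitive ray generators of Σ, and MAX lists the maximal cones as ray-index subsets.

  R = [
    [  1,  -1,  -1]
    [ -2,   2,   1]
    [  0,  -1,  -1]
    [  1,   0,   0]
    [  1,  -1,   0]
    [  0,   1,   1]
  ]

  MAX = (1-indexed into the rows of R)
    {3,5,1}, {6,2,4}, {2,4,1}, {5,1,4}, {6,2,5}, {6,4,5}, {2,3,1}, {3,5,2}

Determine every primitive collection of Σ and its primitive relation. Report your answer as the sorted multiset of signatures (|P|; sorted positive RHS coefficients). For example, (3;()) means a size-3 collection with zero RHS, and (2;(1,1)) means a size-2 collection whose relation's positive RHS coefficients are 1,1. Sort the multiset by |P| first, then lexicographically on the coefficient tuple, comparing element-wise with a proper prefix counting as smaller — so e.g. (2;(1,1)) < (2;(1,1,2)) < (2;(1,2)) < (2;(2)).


Σ has 5 primitive collections:

  • {3,6}:  v_{3} + v_{6} = 0  ⇒ sig = (2;())
  • {1,6}:  v_{1} + v_{6} = v_{4}  ⇒ sig = (2;(1))
  • {3,4}:  v_{3} + v_{4} = v_{1}  ⇒ sig = (2;(1))
  • {1,2,5}:  v_{1} + v_{2} + v_{5} = 0  ⇒ sig = (3;())
  • {2,4,5}:  v_{2} + v_{4} + v_{5} = v_{6}  ⇒ sig = (3;(1))

Signatures (|P|; sorted positive RHS coefficients), sorted:
[(2;()), (2;(1)), (2;(1)), (3;()), (3;(1))]


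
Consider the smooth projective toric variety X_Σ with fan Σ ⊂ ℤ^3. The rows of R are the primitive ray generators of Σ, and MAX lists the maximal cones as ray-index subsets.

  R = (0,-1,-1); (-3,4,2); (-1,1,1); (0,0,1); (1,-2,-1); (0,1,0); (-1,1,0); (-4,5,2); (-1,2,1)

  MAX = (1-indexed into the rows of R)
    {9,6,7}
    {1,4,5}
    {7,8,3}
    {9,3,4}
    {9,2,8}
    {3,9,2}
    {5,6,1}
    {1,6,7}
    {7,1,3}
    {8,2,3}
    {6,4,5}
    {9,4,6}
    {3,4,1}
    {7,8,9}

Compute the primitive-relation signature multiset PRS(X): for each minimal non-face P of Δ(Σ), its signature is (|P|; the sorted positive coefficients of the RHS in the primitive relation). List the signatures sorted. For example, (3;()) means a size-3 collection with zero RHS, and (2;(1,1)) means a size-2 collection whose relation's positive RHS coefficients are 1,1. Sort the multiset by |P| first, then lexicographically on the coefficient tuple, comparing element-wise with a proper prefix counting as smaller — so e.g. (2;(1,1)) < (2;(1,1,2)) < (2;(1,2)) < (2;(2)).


The 18 primitive collections of Σ (r=9, n=3):

  • {5,9}:  v_{5} + v_{9} = 0  ⟹  sig = (2;())
  • {1,9}:  v_{1} + v_{9} = v_{7}  ⟹  sig = (2;(1))
  • {2,7}:  v_{2} + v_{7} = v_{8}  ⟹  sig = (2;(1))
  • {3,6}:  v_{3} + v_{6} = v_{9}  ⟹  sig = (2;(1))
  • {4,7}:  v_{4} + v_{7} = v_{3}  ⟹  sig = (2;(1))
  • {5,7}:  v_{5} + v_{7} = v_{1}  ⟹  sig = (2;(1))
  • {2,5}:  v_{2} + v_{5} = v_{3} + v_{7}  ⟹  sig = (2;(1,1))
  • {3,5}:  v_{3} + v_{5} = v_{1} + v_{4}  ⟹  sig = (2;(1,1))
  • {4,8}:  v_{4} + v_{8} = v_{2} + v_{3}  ⟹  sig = (2;(1,1))
  • {1,2}:  v_{1} + v_{2} = v_{3} + 2·v_{7}  ⟹  sig = (2;(1,2))
  • {2,4}:  v_{2} + v_{4} = 2·v_{3} + v_{9}  ⟹  sig = (2;(1,2))
  • {2,6}:  v_{2} + v_{6} = v_{7} + 2·v_{9}  ⟹  sig = (2;(1,2))
  • {5,8}:  v_{5} + v_{8} = v_{3} + 2·v_{7}  ⟹  sig = (2;(1,2))
  • {1,8}:  v_{1} + v_{8} = v_{3} + 3·v_{7}  ⟹  sig = (2;(1,3))
  • {6,8}:  v_{6} + v_{8} = 2·v_{7} + 2·v_{9}  ⟹  sig = (2;(2,2))
  • {1,4,6}:  v_{1} + v_{4} + v_{6} = 0  ⟹  sig = (3;())
  • {3,7,9}:  v_{3} + v_{7} + v_{9} = v_{2}  ⟹  sig = (3;(1))
  • {3,8,9}:  v_{3} + v_{8} + v_{9} = 2·v_{2}  ⟹  sig = (3;(2))

Hence PRS(X_Σ) =
    |P|=2: 15 collections, coeffs (), (1), (1), (1), (1), (1), (1,1), (1,1), (1,1), (1,2), (1,2), (1,2), (1,2), (1,3), (2,2)
    |P|=3: 3 collections, coeffs (), (1), (2)


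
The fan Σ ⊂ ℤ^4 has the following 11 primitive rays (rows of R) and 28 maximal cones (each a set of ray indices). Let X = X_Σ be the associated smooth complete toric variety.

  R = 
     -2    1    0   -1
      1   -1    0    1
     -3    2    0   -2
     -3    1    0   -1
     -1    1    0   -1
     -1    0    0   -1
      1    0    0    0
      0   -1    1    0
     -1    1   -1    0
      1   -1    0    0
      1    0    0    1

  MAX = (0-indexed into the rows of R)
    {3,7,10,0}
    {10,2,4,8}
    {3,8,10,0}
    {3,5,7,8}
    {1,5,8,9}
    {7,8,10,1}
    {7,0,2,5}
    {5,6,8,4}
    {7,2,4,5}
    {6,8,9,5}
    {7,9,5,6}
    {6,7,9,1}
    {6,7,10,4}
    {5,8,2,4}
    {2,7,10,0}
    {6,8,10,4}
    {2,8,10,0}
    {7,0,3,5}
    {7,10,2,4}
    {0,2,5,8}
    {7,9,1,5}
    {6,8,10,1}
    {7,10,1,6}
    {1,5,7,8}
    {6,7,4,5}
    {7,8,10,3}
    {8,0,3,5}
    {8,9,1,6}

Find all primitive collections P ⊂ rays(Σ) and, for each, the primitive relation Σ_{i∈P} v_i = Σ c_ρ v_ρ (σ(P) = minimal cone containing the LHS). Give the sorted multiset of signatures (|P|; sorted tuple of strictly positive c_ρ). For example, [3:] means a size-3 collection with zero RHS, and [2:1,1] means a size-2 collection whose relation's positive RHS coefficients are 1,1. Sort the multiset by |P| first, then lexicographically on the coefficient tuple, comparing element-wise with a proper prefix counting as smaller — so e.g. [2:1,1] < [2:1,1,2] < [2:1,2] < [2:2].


Σ has 22 primitive collections:

  P = {1,4}:  v_{1} + v_{4} = 0 — sig = [2:]
  P = {5,10}:  v_{5} + v_{10} = 0 — sig = [2:]
  P = {0,4}:  v_{0} + v_{4} = v_{2} — sig = [2:1]
  P = {0,6}:  v_{0} + v_{6} = v_{4} — sig = [2:1]
  P = {0,9}:  v_{0} + v_{9} = v_{5} — sig = [2:1]
  P = {1,2}:  v_{1} + v_{2} = v_{0} — sig = [2:1]
  P = {3,6}:  v_{3} + v_{6} = v_{0} — sig = [2:1]
  P = {0,1}:  v_{0} + v_{1} = v_{7} + v_{8} — sig = [2:1,1]
  P = {2,9}:  v_{2} + v_{9} = v_{4} + v_{5} — sig = [2:1,1]
  P = {4,9}:  v_{4} + v_{9} = v_{5} + v_{6} — sig = [2:1,1]
  P = {9,10}:  v_{9} + v_{10} = v_{1} + v_{6} — sig = [2:1,1]
  P = {3,9}:  v_{3} + v_{9} = v_{5} + v_{7} + v_{8} — sig = [2:1,1,1]
  P = {2,6}:  v_{2} + v_{6} = 2·v_{4} — sig = [2:2]
  P = {3,4}:  v_{3} + v_{4} = 2·v_{0} — sig = [2:2]
  P = {1,3}:  v_{1} + v_{3} = 2·v_{7} + 2·v_{8} — sig = [2:2,2]
  P = {2,3}:  v_{2} + v_{3} = 3·v_{0} — sig = [2:3]
  P = {6,7,8}:  v_{6} + v_{7} + v_{8} = 0 — sig = [3:]
  P = {0,7,8}:  v_{0} + v_{7} + v_{8} = v_{3} — sig = [3:1]
  P = {1,5,6}:  v_{1} + v_{5} + v_{6} = v_{9} — sig = [3:1]
  P = {4,7,8}:  v_{4} + v_{7} + v_{8} = v_{0} — sig = [3:1]
  P = {7,8,9}:  v_{7} + v_{8} + v_{9} = v_{1} + v_{5} — sig = [3:1,1]
  P = {2,7,8}:  v_{2} + v_{7} + v_{8} = 2·v_{0} — sig = [3:2]

Sorted signature multiset PRS(X):
{ [2:] ×2,  [2:1] ×5,  [2:1,1] ×4,  [2:1,1,1],  [2:2] ×2,  [2:2,2],  [2:3],  [3:],  [3:1] ×3,  [3:1,1],  [3:2] }


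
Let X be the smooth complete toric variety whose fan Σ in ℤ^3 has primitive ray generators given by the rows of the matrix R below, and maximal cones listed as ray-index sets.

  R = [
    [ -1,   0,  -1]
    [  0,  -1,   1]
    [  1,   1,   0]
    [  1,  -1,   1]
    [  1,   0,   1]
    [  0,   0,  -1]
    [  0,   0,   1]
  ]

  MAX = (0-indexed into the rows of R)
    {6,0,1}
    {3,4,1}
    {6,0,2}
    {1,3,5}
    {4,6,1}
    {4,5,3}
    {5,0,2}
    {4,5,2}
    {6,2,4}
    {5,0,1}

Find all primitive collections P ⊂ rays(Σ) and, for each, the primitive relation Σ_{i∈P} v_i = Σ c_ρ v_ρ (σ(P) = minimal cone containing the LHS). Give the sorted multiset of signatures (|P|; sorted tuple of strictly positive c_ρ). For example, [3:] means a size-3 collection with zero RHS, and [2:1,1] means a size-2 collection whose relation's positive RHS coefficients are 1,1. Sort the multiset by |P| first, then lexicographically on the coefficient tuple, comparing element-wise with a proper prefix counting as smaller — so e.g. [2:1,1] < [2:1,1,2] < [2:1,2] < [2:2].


Primitive collections (7):

  P = {0,4}:  v_{0} + v_{4} = 0 ; sig = [2:]
  P = {5,6}:  v_{5} + v_{6} = 0 ; sig = [2:]
  P = {1,2}:  v_{1} + v_{2} = v_{4} ; sig = [2:1]
  P = {0,3}:  v_{0} + v_{3} = v_{1} + v_{5} ; sig = [2:1,1]
  P = {3,6}:  v_{3} + v_{6} = v_{1} + v_{4} ; sig = [2:1,1]
  P = {2,3}:  v_{2} + v_{3} = 2·v_{4} + v_{5} ; sig = [2:1,2]
  P = {1,4,5}:  v_{1} + v_{4} + v_{5} = v_{3} ; sig = [3:1]

Sorted signature multiset PRS(X):
    [2:]
    [2:]
    [2:1]
    [2:1,1]
    [2:1,1]
    [2:1,2]
    [3:1]


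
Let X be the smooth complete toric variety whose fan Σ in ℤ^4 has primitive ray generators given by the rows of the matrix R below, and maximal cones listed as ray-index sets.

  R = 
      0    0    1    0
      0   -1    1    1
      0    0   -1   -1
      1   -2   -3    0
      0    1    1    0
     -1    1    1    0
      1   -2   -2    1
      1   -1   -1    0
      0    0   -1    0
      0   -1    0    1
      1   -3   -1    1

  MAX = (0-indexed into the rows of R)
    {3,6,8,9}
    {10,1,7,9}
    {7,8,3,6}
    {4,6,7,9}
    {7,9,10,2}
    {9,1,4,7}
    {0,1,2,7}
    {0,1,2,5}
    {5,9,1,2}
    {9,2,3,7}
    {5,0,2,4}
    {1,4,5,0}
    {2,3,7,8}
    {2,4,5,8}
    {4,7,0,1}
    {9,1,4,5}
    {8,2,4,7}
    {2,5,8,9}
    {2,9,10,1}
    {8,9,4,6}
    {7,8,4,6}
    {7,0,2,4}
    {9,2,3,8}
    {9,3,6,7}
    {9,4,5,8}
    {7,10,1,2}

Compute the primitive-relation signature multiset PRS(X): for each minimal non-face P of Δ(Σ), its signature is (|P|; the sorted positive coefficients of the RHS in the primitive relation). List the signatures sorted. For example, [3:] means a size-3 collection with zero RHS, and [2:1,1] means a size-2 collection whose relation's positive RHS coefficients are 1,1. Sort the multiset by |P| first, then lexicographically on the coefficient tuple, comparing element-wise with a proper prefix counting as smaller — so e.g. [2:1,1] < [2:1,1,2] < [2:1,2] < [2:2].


22 collections generate NE(X_Σ); each relation:

  {0,8}:  v_{0} + v_{8} = 0  so sig = [2:]
  {5,7}:  v_{5} + v_{7} = 0  so sig = [2:]
  {0,9}:  v_{0} + v_{9} = v_{1}  so sig = [2:1]
  {1,8}:  v_{1} + v_{8} = v_{9}  so sig = [2:1]
  {2,6}:  v_{2} + v_{6} = v_{3}  so sig = [2:1]
  {0,6}:  v_{0} + v_{6} = v_{7} + v_{9}  so sig = [2:1,1]
  {3,4}:  v_{3} + v_{4} = v_{7} + v_{8}  so sig = [2:1,1]
  {4,10}:  v_{4} + v_{10} = v_{1} + v_{7}  so sig = [2:1,1]
  {5,6}:  v_{5} + v_{6} = v_{8} + v_{9}  so sig = [2:1,1]
  {0,3}:  v_{0} + v_{3} = v_{2} + v_{7} + v_{9}  so sig = [2:1,1,1]
  {3,5}:  v_{3} + v_{5} = v_{2} + v_{8} + v_{9}  so sig = [2:1,1,1]
  {5,10}:  v_{5} + v_{10} = v_{1} + v_{2} + v_{9}  so sig = [2:1,1,1]
  {0,10}:  v_{0} + v_{10} = 2·v_{1} + v_{2} + v_{7}  so sig = [2:1,1,2]
  {1,3}:  v_{1} + v_{3} = v_{2} + v_{7} + 2·v_{9}  so sig = [2:1,1,2]
  {8,10}:  v_{8} + v_{10} = v_{2} + v_{7} + 2·v_{9}  so sig = [2:1,1,2]
  {1,6}:  v_{1} + v_{6} = v_{7} + 2·v_{9}  so sig = [2:1,2]
  {6,10}:  v_{6} + v_{10} = v_{2} + 2·v_{7} + 3·v_{9}  so sig = [2:1,2,3]
  {3,10}:  v_{3} + v_{10} = 2·v_{2} + 2·v_{7} + 3·v_{9}  so sig = [2:2,2,3]
  {2,4,9}:  v_{2} + v_{4} + v_{9} = 0  so sig = [3:]
  {1,2,4}:  v_{1} + v_{2} + v_{4} = v_{0}  so sig = [3:1]
  {7,8,9}:  v_{7} + v_{8} + v_{9} = v_{6}  so sig = [3:1]
  {1,2,7,9}:  v_{1} + v_{2} + v_{7} + v_{9} = v_{10}  so sig = [4:1]

Hence PRS(X_Σ) =
[[2:], [2:], [2:1], [2:1], [2:1], [2:1,1], [2:1,1], [2:1,1], [2:1,1], [2:1,1,1], [2:1,1,1], [2:1,1,1], [2:1,1,2], [2:1,1,2], [2:1,1,2], [2:1,2], [2:1,2,3], [2:2,2,3], [3:], [3:1], [3:1], [4:1]]


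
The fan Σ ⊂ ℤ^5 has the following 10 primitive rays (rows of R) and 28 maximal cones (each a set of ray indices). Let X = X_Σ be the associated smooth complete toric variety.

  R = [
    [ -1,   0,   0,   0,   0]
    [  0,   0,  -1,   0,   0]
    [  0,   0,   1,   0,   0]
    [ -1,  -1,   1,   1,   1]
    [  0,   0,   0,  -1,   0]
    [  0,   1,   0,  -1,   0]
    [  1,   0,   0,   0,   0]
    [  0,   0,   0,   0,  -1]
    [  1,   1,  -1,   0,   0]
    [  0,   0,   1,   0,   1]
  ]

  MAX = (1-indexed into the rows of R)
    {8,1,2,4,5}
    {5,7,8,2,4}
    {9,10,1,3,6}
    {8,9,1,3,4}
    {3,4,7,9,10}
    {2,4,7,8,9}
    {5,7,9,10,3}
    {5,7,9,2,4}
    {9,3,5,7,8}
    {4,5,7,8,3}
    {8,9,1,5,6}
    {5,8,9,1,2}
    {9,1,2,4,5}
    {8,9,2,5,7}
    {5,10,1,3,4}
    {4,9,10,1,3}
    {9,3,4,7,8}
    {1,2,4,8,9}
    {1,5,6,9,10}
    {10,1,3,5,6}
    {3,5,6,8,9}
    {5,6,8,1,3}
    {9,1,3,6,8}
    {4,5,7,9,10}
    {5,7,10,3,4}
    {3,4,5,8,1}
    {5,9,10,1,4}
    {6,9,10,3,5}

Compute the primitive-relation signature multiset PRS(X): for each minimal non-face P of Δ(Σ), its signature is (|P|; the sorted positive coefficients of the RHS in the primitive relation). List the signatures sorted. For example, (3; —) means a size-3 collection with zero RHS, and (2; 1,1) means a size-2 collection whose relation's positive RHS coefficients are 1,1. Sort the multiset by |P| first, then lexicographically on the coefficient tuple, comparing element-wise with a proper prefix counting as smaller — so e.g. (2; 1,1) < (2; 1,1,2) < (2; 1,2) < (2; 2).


Minimal non-faces — 10 found among 10 rays, 28 max cones:

  {1,7}:  v_{1} + v_{7} = 0  so sig = (2; —)
  {2,3}:  v_{2} + v_{3} = 0  so sig = (2; —)
  {8,10}:  v_{8} + v_{10} = v_{3}  so sig = (2; 1)
  {4,6}:  v_{4} + v_{6} = v_{1} + v_{10}  so sig = (2; 1,1)
  {2,6}:  v_{2} + v_{6} = v_{1} + v_{5} + v_{9}  so sig = (2; 1,1,1)
  {2,10}:  v_{2} + v_{10} = v_{4} + v_{5} + v_{9}  so sig = (2; 1,1,1)
  {6,7}:  v_{6} + v_{7} = v_{3} + v_{5} + v_{9}  so sig = (2; 1,1,1)
  {4,5,8,9}:  v_{4} + v_{5} + v_{8} + v_{9} = 0  so sig = (4; —)
  {1,3,5,9}:  v_{1} + v_{3} + v_{5} + v_{9} = v_{6}  so sig = (4; 1)
  {3,4,5,9}:  v_{3} + v_{4} + v_{5} + v_{9} = v_{10}  so sig = (4; 1)

so the primitive-relation signature multiset is
    |P|=2: 7 collections, coeffs (), (), (1), (1,1), (1,1,1), (1,1,1), (1,1,1)
    |P|=4: 3 collections, coeffs (), (1), (1)


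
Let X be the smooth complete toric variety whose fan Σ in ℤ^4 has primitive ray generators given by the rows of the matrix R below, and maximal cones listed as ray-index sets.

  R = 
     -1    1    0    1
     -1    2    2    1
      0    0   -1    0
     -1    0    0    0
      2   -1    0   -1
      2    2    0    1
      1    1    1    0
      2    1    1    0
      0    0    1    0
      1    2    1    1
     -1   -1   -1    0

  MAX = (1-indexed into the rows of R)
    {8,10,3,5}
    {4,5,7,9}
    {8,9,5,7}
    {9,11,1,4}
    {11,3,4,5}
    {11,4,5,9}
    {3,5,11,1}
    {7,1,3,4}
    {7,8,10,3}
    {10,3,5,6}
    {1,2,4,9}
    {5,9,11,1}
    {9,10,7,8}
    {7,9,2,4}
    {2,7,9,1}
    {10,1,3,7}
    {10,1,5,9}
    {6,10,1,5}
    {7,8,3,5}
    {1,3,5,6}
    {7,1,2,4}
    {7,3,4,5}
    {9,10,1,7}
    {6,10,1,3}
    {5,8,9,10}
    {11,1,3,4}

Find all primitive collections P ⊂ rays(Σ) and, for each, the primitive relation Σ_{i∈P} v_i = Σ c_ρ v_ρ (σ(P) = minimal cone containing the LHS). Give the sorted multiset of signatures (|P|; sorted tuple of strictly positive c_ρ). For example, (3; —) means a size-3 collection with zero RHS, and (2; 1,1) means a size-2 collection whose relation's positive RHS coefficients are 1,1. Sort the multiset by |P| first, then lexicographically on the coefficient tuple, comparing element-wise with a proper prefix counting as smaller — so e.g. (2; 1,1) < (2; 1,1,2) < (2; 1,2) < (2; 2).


Σ has 23 primitive collections:

  {3,9}:  v_{3} + v_{9} = 0  so sig = (2; —)
  {7,11}:  v_{7} + v_{11} = 0  so sig = (2; —)
  {1,8}:  v_{1} + v_{8} = v_{10}  so sig = (2; 1)
  {4,8}:  v_{4} + v_{8} = v_{7}  so sig = (2; 1)
  {2,5}:  v_{2} + v_{5} = v_{7} + v_{9}  so sig = (2; 1,1)
  {4,6}:  v_{4} + v_{6} = v_{3} + v_{10}  so sig = (2; 1,1)
  {4,10}:  v_{4} + v_{10} = v_{1} + v_{7}  so sig = (2; 1,1)
  {8,11}:  v_{8} + v_{11} = v_{1} + v_{5}  so sig = (2; 1,1)
  {2,3}:  v_{2} + v_{3} = v_{1} + v_{4} + v_{7}  so sig = (2; 1,1,1)
  {2,6}:  v_{2} + v_{6} = v_{1} + v_{7} + v_{10}  so sig = (2; 1,1,1)
  {2,11}:  v_{2} + v_{11} = v_{1} + v_{4} + v_{9}  so sig = (2; 1,1,1)
  {6,7}:  v_{6} + v_{7} = v_{3} + v_{8} + v_{10}  so sig = (2; 1,1,1)
  {6,9}:  v_{6} + v_{9} = v_{1} + v_{5} + v_{10}  so sig = (2; 1,1,1)
  {2,8}:  v_{2} + v_{8} = v_{1} + 2·v_{7} + v_{9}  so sig = (2; 1,1,2)
  {6,8}:  v_{6} + v_{8} = v_{3} + v_{5} + 2·v_{10}  so sig = (2; 1,1,2)
  {10,11}:  v_{10} + v_{11} = 2·v_{1} + v_{5}  so sig = (2; 1,2)
  {2,10}:  v_{2} + v_{10} = 2·v_{1} + 2·v_{7} + v_{9}  so sig = (2; 1,2,2)
  {6,11}:  v_{6} + v_{11} = 3·v_{1} + v_{3} + 2·v_{5}  so sig = (2; 1,2,3)
  {1,4,5}:  v_{1} + v_{4} + v_{5} = 0  so sig = (3; —)
  {1,5,7}:  v_{1} + v_{5} + v_{7} = v_{8}  so sig = (3; 1)
  {5,7,10}:  v_{5} + v_{7} + v_{10} = 2·v_{8}  so sig = (3; 2)
  {1,3,5,10}:  v_{1} + v_{3} + v_{5} + v_{10} = v_{6}  so sig = (4; 1)
  {1,4,7,9}:  v_{1} + v_{4} + v_{7} + v_{9} = v_{2}  so sig = (4; 1)

so the primitive-relation signature multiset is
[(2; —), (2; —), (2; 1), (2; 1), (2; 1,1), (2; 1,1), (2; 1,1), (2; 1,1), (2; 1,1,1), (2; 1,1,1), (2; 1,1,1), (2; 1,1,1), (2; 1,1,1), (2; 1,1,2), (2; 1,1,2), (2; 1,2), (2; 1,2,2), (2; 1,2,3), (3; —), (3; 1), (3; 2), (4; 1), (4; 1)]


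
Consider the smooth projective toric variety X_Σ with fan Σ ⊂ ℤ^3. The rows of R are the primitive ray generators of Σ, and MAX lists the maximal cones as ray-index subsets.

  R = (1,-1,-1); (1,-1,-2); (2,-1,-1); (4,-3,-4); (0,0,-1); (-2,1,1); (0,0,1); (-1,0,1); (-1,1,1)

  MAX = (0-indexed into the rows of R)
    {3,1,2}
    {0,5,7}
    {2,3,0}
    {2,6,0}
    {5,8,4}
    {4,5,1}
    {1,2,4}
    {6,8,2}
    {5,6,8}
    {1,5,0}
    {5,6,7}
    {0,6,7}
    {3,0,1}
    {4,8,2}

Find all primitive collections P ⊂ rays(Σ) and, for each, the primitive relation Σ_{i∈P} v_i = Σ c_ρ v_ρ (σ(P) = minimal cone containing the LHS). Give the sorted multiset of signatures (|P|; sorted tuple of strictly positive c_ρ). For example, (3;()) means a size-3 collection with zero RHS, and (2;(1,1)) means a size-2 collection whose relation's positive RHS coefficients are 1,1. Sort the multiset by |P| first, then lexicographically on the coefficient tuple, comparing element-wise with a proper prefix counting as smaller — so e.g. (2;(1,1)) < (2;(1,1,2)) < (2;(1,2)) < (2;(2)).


17 minimal non-faces of Δ(Σ) (on 9 rays):

  {0,8}:  v_{0} + v_{8} = 0  ⇒ sig = (2;())
  {2,5}:  v_{2} + v_{5} = 0  ⇒ sig = (2;())
  {4,6}:  v_{4} + v_{6} = 0  ⇒ sig = (2;())
  {0,4}:  v_{0} + v_{4} = v_{1}  ⇒ sig = (2;(1))
  {1,6}:  v_{1} + v_{6} = v_{0}  ⇒ sig = (2;(1))
  {1,8}:  v_{1} + v_{8} = v_{4}  ⇒ sig = (2;(1))
  {2,7}:  v_{2} + v_{7} = v_{0} + v_{6}  ⇒ sig = (2;(1,1))
  {3,5}:  v_{3} + v_{5} = v_{0} + v_{1}  ⇒ sig = (2;(1,1))
  {3,8}:  v_{3} + v_{8} = v_{1} + v_{2}  ⇒ sig = (2;(1,1))
  {4,7}:  v_{4} + v_{7} = v_{0} + v_{5}  ⇒ sig = (2;(1,1))
  {7,8}:  v_{7} + v_{8} = v_{5} + v_{6}  ⇒ sig = (2;(1,1))
  {1,7}:  v_{1} + v_{7} = 2·v_{0} + v_{5}  ⇒ sig = (2;(1,2))
  {3,4}:  v_{3} + v_{4} = 2·v_{1} + v_{2}  ⇒ sig = (2;(1,2))
  {3,6}:  v_{3} + v_{6} = 2·v_{0} + v_{2}  ⇒ sig = (2;(1,2))
  {3,7}:  v_{3} + v_{7} = 3·v_{0}  ⇒ sig = (2;(3))
  {0,1,2}:  v_{0} + v_{1} + v_{2} = v_{3}  ⇒ sig = (3;(1))
  {0,5,6}:  v_{0} + v_{5} + v_{6} = v_{7}  ⇒ sig = (3;(1))

Sorted signature multiset PRS(X):
[(2;()), (2;()), (2;()), (2;(1)), (2;(1)), (2;(1)), (2;(1,1)), (2;(1,1)), (2;(1,1)), (2;(1,1)), (2;(1,1)), (2;(1,2)), (2;(1,2)), (2;(1,2)), (2;(3)), (3;(1)), (3;(1))]


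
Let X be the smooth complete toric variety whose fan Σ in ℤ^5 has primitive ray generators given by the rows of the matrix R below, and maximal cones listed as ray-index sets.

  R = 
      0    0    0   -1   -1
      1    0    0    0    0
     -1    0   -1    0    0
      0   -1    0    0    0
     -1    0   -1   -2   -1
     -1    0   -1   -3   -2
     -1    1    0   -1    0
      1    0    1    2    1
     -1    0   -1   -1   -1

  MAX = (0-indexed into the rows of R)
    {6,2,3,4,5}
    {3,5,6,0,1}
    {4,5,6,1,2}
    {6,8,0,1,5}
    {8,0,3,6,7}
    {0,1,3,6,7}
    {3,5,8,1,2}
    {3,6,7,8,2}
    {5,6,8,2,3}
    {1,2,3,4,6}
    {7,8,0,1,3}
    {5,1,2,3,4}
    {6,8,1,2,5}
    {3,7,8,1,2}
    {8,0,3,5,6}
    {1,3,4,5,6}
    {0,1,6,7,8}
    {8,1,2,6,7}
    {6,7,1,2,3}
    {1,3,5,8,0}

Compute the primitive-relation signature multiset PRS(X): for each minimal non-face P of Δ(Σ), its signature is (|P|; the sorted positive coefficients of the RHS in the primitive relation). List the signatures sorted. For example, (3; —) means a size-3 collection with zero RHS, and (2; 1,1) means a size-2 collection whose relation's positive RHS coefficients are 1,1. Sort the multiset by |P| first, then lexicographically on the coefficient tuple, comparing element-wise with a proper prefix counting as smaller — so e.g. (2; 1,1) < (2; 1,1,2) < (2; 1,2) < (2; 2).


Primitive collections (7):

  P = {4,7}:  v_{4} + v_{7} = 0 — sig = (2; —)
  P = {0,2}:  v_{0} + v_{2} = v_{8} — sig = (2; 1)
  P = {0,4}:  v_{0} + v_{4} = v_{5} — sig = (2; 1)
  P = {5,7}:  v_{5} + v_{7} = v_{0} — sig = (2; 1)
  P = {4,8}:  v_{4} + v_{8} = v_{2} + v_{5} — sig = (2; 1,1)
  P = {1,3,6,8}:  v_{1} + v_{3} + v_{6} + v_{8} = v_{4} — sig = (4; 1)
  P = {1,2,3,5,6}:  v_{1} + v_{2} + v_{3} + v_{5} + v_{6} = 2·v_{4} — sig = (5; 2)

Sorted signature multiset PRS(X):
[(2; —), (2; 1), (2; 1), (2; 1), (2; 1,1), (4; 1), (5; 2)]


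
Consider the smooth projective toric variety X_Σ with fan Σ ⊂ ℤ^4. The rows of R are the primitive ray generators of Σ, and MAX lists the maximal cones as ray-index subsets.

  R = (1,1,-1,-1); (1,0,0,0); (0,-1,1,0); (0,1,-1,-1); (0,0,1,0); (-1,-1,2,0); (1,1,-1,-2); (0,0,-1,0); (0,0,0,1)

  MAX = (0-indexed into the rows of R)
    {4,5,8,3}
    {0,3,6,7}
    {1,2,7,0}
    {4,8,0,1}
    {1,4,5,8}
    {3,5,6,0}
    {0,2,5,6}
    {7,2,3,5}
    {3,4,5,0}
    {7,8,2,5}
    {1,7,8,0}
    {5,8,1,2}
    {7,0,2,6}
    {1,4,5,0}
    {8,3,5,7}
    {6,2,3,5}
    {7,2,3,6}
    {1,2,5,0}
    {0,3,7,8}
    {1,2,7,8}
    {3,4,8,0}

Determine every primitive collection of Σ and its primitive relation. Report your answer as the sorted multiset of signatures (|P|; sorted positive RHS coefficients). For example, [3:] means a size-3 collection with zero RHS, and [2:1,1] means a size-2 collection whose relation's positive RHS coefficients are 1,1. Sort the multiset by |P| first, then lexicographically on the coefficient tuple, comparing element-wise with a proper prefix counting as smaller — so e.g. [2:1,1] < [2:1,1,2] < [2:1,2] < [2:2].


|primitive collections| = 13. Relations:

  {4,7}:  v_{4} + v_{7} = 0  ⟹  sig = [2:]
  {1,3}:  v_{1} + v_{3} = v_{0}  ⟹  sig = [2:1]
  {6,8}:  v_{6} + v_{8} = v_{0}  ⟹  sig = [2:1]
  {2,4}:  v_{2} + v_{4} = v_{1} + v_{5}  ⟹  sig = [2:1,1]
  {1,6}:  v_{1} + v_{6} = 2·v_{0} + v_{2}  ⟹  sig = [2:1,2]
  {4,6}:  v_{4} + v_{6} = 2·v_{0} + v_{5}  ⟹  sig = [2:1,2]
  {2,3,8}:  v_{2} + v_{3} + v_{8} = 0  ⟹  sig = [3:]
  {0,2,3}:  v_{0} + v_{2} + v_{3} = v_{6}  ⟹  sig = [3:1]
  {0,2,8}:  v_{0} + v_{2} + v_{8} = v_{1}  ⟹  sig = [3:1]
  {0,5,8}:  v_{0} + v_{5} + v_{8} = v_{4}  ⟹  sig = [3:1]
  {1,5,7}:  v_{1} + v_{5} + v_{7} = v_{2}  ⟹  sig = [3:1]
  {0,5,7}:  v_{0} + v_{5} + v_{7} = v_{2} + v_{3}  ⟹  sig = [3:1,1]
  {5,6,7}:  v_{5} + v_{6} + v_{7} = 2·v_{2} + 2·v_{3}  ⟹  sig = [3:2,2]

Sorted signature multiset PRS(X):
{ [2:],  [2:1] ×2,  [2:1,1],  [2:1,2] ×2,  [3:],  [3:1] ×4,  [3:1,1],  [3:2,2] }


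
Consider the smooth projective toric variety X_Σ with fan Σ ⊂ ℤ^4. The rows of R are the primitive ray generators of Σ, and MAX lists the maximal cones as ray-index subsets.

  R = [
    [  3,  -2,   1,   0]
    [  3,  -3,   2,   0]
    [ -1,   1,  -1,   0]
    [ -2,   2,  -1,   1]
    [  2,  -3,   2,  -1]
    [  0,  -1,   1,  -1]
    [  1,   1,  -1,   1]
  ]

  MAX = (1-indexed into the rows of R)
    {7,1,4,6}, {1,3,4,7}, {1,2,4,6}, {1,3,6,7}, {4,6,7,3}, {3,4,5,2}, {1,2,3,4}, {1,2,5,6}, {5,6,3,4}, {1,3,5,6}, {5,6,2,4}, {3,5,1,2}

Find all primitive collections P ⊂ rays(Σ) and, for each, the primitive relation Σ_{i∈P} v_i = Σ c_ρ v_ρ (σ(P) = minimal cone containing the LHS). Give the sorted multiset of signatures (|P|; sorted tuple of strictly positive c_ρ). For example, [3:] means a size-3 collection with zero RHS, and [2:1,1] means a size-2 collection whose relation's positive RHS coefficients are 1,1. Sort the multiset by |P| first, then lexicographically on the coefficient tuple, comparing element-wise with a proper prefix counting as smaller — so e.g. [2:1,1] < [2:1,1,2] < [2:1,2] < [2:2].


Δ(Σ) — 7 vertices, 5 min non-faces:

  • {5,7}:  v_{5} + v_{7} = v_{1}  →  sig = [2:1]
  • {2,7}:  v_{2} + v_{7} = 2·v_{1} + v_{4}  →  sig = [2:1,2]
  • {1,4,5}:  v_{1} + v_{4} + v_{5} = v_{2}  →  sig = [3:1]
  • {2,3,6}:  v_{2} + v_{3} + v_{6} = v_{5}  →  sig = [3:1]
  • {1,3,4,6}:  v_{1} + v_{3} + v_{4} + v_{6} = 0  →  sig = [4:]

so the primitive-relation signature multiset is
    |P|=2: 2 collections, coeffs (1), (1,2)
    |P|=3: 2 collections, coeffs (1), (1)
    |P|=4: 1 collection, coeffs ()


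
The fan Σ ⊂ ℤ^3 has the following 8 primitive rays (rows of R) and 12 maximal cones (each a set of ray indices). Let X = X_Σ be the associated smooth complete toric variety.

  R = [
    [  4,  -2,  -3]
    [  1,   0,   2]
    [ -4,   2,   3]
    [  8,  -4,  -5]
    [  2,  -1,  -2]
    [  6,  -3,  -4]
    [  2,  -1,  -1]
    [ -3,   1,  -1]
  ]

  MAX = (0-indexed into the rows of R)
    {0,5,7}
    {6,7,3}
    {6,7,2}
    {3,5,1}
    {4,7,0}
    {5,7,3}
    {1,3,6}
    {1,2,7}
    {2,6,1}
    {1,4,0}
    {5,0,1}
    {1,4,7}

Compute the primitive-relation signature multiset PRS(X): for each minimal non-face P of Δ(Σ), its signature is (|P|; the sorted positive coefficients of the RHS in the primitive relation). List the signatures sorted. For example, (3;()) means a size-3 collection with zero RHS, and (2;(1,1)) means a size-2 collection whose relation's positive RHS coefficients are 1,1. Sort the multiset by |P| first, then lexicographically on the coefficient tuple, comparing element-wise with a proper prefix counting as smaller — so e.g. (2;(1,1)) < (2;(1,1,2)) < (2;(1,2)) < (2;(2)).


14 collections generate NE(X_Σ); each relation:

  • {0,2}:  v_{0} + v_{2} = 0 ; sig = (2;())
  • {0,6}:  v_{0} + v_{6} = v_{5} ; sig = (2;(1))
  • {2,5}:  v_{2} + v_{5} = v_{6} ; sig = (2;(1))
  • {4,6}:  v_{4} + v_{6} = v_{0} ; sig = (2;(1))
  • {5,6}:  v_{5} + v_{6} = v_{3} ; sig = (2;(1))
  • {2,4}:  v_{2} + v_{4} = v_{1} + v_{7} ; sig = (2;(1,1))
  • {3,4}:  v_{3} + v_{4} = v_{0} + v_{5} ; sig = (2;(1,1))
  • {0,3}:  v_{0} + v_{3} = 2·v_{5} ; sig = (2;(2))
  • {2,3}:  v_{2} + v_{3} = 2·v_{6} ; sig = (2;(2))
  • {4,5}:  v_{4} + v_{5} = 2·v_{0} ; sig = (2;(2))
  • {1,6,7}:  v_{1} + v_{6} + v_{7} = 0 ; sig = (3;())
  • {0,1,7}:  v_{0} + v_{1} + v_{7} = v_{4} ; sig = (3;(1))
  • {1,3,7}:  v_{1} + v_{3} + v_{7} = v_{5} ; sig = (3;(1))
  • {1,5,7}:  v_{1} + v_{5} + v_{7} = v_{0} ; sig = (3;(1))

so the primitive-relation signature multiset is
[(2;()), (2;(1)), (2;(1)), (2;(1)), (2;(1)), (2;(1,1)), (2;(1,1)), (2;(2)), (2;(2)), (2;(2)), (3;()), (3;(1)), (3;(1)), (3;(1))]


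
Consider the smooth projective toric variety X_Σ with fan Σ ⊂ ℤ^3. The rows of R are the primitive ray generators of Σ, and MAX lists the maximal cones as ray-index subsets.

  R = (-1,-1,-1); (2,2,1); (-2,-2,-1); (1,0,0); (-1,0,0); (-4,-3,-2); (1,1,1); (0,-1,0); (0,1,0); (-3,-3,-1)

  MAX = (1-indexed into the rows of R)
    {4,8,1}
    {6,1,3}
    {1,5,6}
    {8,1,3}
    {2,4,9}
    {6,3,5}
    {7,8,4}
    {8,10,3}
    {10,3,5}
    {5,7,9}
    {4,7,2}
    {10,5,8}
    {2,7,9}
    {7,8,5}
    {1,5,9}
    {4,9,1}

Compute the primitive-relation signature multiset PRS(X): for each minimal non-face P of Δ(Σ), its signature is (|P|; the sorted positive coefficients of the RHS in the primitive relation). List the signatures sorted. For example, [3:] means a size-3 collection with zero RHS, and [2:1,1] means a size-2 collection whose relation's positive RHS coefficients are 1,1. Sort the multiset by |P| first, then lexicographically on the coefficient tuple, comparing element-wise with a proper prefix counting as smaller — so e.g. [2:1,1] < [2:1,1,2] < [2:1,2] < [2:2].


25 collections generate NE(X_Σ); each relation:

  {1,7}:  v_{1} + v_{7} = 0 — sig = [2:]
  {2,3}:  v_{2} + v_{3} = 0 — sig = [2:]
  {4,5}:  v_{4} + v_{5} = 0 — sig = [2:]
  {8,9}:  v_{8} + v_{9} = 0 — sig = [2:]
  {1,2}:  v_{1} + v_{2} = v_{4} + v_{9} — sig = [2:1,1]
  {2,5}:  v_{2} + v_{5} = v_{7} + v_{9} — sig = [2:1,1]
  {2,6}:  v_{2} + v_{6} = v_{1} + v_{5} — sig = [2:1,1]
  {2,8}:  v_{2} + v_{8} = v_{4} + v_{7} — sig = [2:1,1]
  {2,10}:  v_{2} + v_{10} = v_{5} + v_{8} — sig = [2:1,1]
  {3,4}:  v_{3} + v_{4} = v_{1} + v_{8} — sig = [2:1,1]
  {3,7}:  v_{3} + v_{7} = v_{5} + v_{8} — sig = [2:1,1]
  {3,9}:  v_{3} + v_{9} = v_{1} + v_{5} — sig = [2:1,1]
  {4,6}:  v_{4} + v_{6} = v_{1} + v_{3} — sig = [2:1,1]
  {4,10}:  v_{4} + v_{10} = v_{3} + v_{8} — sig = [2:1,1]
  {6,7}:  v_{6} + v_{7} = v_{3} + v_{5} — sig = [2:1,1]
  {9,10}:  v_{9} + v_{10} = v_{3} + v_{5} — sig = [2:1,1]
  {6,10}:  v_{6} + v_{10} = 3·v_{3} + v_{5} — sig = [2:1,3]
  {1,10}:  v_{1} + v_{10} = 2·v_{3} — sig = [2:2]
  {6,8}:  v_{6} + v_{8} = 2·v_{3} — sig = [2:2]
  {6,9}:  v_{6} + v_{9} = 2·v_{1} + 2·v_{5} — sig = [2:2,2]
  {7,10}:  v_{7} + v_{10} = 2·v_{5} + 2·v_{8} — sig = [2:2,2]
  {1,3,5}:  v_{1} + v_{3} + v_{5} = v_{6} — sig = [3:1]
  {1,5,8}:  v_{1} + v_{5} + v_{8} = v_{3} — sig = [3:1]
  {3,5,8}:  v_{3} + v_{5} + v_{8} = v_{10} — sig = [3:1]
  {4,7,9}:  v_{4} + v_{7} + v_{9} = v_{2} — sig = [3:1]

Hence PRS(X_Σ) =
    [2:]
    [2:]
    [2:]
    [2:]
    [2:1,1]
    [2:1,1]
    [2:1,1]
    [2:1,1]
    [2:1,1]
    [2:1,1]
    [2:1,1]
    [2:1,1]
    [2:1,1]
    [2:1,1]
    [2:1,1]
    [2:1,1]
    [2:1,3]
    [2:2]
    [2:2]
    [2:2,2]
    [2:2,2]
    [3:1]
    [3:1]
    [3:1]
    [3:1]


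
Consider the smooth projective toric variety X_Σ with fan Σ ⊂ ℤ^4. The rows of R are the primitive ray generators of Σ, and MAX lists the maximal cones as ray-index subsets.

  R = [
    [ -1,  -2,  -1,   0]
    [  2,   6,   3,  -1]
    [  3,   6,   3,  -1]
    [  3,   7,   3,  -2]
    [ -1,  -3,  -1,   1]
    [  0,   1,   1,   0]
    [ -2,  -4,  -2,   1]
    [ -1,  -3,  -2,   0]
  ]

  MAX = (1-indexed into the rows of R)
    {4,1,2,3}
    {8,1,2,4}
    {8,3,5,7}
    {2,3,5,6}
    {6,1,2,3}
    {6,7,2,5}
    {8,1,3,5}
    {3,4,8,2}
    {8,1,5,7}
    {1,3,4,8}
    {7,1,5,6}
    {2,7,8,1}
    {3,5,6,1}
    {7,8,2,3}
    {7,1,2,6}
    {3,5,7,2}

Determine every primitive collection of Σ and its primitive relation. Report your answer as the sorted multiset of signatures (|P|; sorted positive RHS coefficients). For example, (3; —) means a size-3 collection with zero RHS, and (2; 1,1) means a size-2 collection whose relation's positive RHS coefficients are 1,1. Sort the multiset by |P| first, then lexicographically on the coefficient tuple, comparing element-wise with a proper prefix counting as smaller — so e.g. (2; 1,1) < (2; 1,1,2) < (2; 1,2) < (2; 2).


|primitive collections| = 9. Relations:

  {6,8}:  v_{6} + v_{8} = v_{1} — sig = (2; 1)
  {4,5}:  v_{4} + v_{5} = v_{1} + v_{3} — sig = (2; 1,1)
  {4,7}:  v_{4} + v_{7} = v_{2} + v_{8} — sig = (2; 1,1)
  {4,6}:  v_{4} + v_{6} = 2·v_{1} + v_{2} + v_{3} — sig = (2; 1,1,2)
  {1,3,7}:  v_{1} + v_{3} + v_{7} = 0 — sig = (3; —)
  {2,5,8}:  v_{2} + v_{5} + v_{8} = 0 — sig = (3; —)
  {1,2,5}:  v_{1} + v_{2} + v_{5} = v_{6} — sig = (3; 1)
  {3,6,7}:  v_{3} + v_{6} + v_{7} = v_{2} + v_{5} — sig = (3; 1,1)
  {1,2,3,8}:  v_{1} + v_{2} + v_{3} + v_{8} = v_{4} — sig = (4; 1)

Signatures (|P|; sorted positive RHS coefficients), sorted:
{ (2; 1),  (2; 1,1) ×2,  (2; 1,1,2),  (3; —) ×2,  (3; 1),  (3; 1,1),  (4; 1) }


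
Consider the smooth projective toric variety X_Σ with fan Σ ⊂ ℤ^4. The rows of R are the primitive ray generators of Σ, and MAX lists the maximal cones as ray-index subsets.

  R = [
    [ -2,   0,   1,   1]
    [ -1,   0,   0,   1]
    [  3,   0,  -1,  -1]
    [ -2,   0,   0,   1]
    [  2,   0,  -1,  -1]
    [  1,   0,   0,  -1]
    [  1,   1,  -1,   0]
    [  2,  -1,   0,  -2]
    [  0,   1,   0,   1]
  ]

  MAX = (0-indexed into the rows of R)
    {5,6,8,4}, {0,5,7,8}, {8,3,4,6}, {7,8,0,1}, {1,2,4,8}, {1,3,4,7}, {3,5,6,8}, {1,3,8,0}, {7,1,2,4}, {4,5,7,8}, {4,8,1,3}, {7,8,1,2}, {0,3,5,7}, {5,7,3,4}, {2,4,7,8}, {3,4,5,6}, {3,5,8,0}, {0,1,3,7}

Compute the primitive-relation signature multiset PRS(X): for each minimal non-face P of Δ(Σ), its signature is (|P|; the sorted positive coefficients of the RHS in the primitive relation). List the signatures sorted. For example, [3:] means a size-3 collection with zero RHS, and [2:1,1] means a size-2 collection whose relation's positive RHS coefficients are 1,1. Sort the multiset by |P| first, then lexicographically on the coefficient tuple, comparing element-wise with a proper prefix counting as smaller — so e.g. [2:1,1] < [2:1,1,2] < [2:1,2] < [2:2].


12 collections generate NE(X_Σ); each relation:

  {0,4}:  v_{0} + v_{4} = 0  ⟹  sig = [2:]
  {1,5}:  v_{1} + v_{5} = 0  ⟹  sig = [2:]
  {2,3}:  v_{2} + v_{3} = v_{1} + v_{4}  ⟹  sig = [2:1,1]
  {6,7}:  v_{6} + v_{7} = v_{4} + v_{5}  ⟹  sig = [2:1,1]
  {0,2}:  v_{0} + v_{2} = v_{1} + v_{7} + v_{8}  ⟹  sig = [2:1,1,1]
  {0,6}:  v_{0} + v_{6} = v_{3} + v_{5} + v_{8}  ⟹  sig = [2:1,1,1]
  {1,6}:  v_{1} + v_{6} = v_{3} + v_{4} + v_{8}  ⟹  sig = [2:1,1,1]
  {2,5}:  v_{2} + v_{5} = v_{4} + v_{7} + v_{8}  ⟹  sig = [2:1,1,1]
  {2,6}:  v_{2} + v_{6} = 2·v_{4} + v_{8}  ⟹  sig = [2:1,2]
  {3,7,8}:  v_{3} + v_{7} + v_{8} = 0  ⟹  sig = [3:]
  {1,4,7,8}:  v_{1} + v_{4} + v_{7} + v_{8} = v_{2}  ⟹  sig = [4:1]
  {3,4,5,8}:  v_{3} + v_{4} + v_{5} + v_{8} = v_{6}  ⟹  sig = [4:1]

so the primitive-relation signature multiset is
    [2:]
    [2:]
    [2:1,1]
    [2:1,1]
    [2:1,1,1]
    [2:1,1,1]
    [2:1,1,1]
    [2:1,1,1]
    [2:1,2]
    [3:]
    [4:1]
    [4:1]
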